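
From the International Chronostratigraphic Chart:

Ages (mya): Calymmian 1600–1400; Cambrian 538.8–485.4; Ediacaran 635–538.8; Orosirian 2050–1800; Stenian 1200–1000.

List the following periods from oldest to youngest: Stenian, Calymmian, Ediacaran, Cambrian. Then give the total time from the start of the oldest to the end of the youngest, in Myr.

Start ages (Ma): Calymmian 1600, Stenian 1200, Ediacaran 635, Cambrian 538.8.
Ordered oldest to youngest: Calymmian, Stenian, Ediacaran, Cambrian.
Span = 1600 − 485.4 = 1114.6 Myr.

Calymmian → Stenian → Ediacaran → Cambrian; total span 1114.6 Myr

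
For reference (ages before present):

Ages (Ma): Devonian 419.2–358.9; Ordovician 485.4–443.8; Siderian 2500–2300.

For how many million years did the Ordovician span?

41.6 million years

485.4 − 443.8 = 41.6 million years.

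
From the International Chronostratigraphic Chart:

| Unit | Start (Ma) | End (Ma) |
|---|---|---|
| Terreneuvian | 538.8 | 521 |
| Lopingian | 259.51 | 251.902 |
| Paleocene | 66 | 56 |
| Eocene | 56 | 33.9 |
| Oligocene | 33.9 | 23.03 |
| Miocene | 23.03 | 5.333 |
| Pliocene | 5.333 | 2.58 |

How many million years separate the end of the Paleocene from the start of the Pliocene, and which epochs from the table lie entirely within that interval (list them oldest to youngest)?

50.667 million years; Eocene, Oligocene, Miocene

The Paleocene closes at 56 Ma and the Pliocene opens at 5.333 Ma, so the interval is 56 − 5.333 = 50.667 Myr.
An epoch fits inside if it starts at or after 56 Ma and ends at or before 5.333 Ma; oldest first that gives Eocene, Oligocene, Miocene.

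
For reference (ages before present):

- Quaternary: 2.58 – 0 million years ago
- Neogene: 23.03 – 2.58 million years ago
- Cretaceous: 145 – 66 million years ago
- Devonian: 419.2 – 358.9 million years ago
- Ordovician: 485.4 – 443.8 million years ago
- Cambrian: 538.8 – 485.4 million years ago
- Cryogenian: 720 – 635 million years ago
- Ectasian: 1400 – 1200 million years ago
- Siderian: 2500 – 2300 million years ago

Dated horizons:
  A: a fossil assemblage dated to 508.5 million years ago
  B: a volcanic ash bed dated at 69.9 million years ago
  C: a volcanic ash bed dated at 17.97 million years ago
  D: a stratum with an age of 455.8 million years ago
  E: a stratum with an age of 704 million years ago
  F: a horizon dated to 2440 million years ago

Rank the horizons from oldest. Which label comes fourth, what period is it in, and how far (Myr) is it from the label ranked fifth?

D, in the Ordovician; 385.9 million years to B

Larger Ma means older, so oldest first: F 2440 > E 704 > A 508.5 > D 455.8 > B 69.9 > C 17.97.
Counting 4 along gives D (455.8 Ma); the excerpt puts that inside the Ordovician, 485.4–443.8 Ma.
Next in line is B (69.9 Ma), and 455.8 − 69.9 = 385.9 Myr.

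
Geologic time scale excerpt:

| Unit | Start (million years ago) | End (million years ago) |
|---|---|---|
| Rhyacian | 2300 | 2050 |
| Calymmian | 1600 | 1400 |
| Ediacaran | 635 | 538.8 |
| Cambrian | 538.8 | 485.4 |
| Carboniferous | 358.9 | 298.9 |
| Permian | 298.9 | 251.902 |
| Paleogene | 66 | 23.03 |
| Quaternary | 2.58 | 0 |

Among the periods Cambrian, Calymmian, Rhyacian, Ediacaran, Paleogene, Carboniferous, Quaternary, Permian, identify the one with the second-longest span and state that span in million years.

Start − end for each: Cambrian 538.8 − 485.4 = 53.4; Calymmian 1600 − 1400 = 200; Rhyacian 2300 − 2050 = 250; Ediacaran 635 − 538.8 = 96.2; Paleogene 66 − 23.03 = 42.97; Carboniferous 358.9 − 298.9 = 60; Quaternary 2.58 − 0 = 2.58; Permian 298.9 − 251.902 = 46.998.
Ranking these from longest: Rhyacian > Calymmian > Ediacaran > Carboniferous > Cambrian > Permian > Paleogene > Quaternary.
Position 2 in that ranking is Calymmian, which lasted 200 Myr.

Calymmian, 200 million years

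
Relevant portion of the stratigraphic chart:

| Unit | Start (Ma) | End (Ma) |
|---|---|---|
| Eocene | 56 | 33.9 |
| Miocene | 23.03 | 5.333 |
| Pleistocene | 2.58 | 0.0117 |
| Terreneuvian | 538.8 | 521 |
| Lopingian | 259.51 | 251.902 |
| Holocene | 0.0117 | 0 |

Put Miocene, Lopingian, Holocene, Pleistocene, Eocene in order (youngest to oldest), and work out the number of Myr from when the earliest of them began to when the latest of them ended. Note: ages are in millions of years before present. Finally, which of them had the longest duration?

Holocene → Pleistocene → Miocene → Eocene → Lopingian; total span 259.51 Myr; longest is Eocene

From the excerpt: Miocene 23.03–5.333; Lopingian 259.51–251.902; Holocene 0.0117–0; Pleistocene 2.58–0.0117; Eocene 56–33.9 (Ma).
Larger Ma is earlier, so the oldest is Lopingian and the youngest is Holocene; youngest to oldest: Holocene, Pleistocene, Miocene, Eocene, Lopingian.
Oldest start 259.51 minus youngest end 0 gives 259.51 Myr overall.
Individual lengths (start − end): Holocene 0.0117; Pleistocene 2.5683; Eocene 22.1; Miocene 17.697; Lopingian 7.608. The largest is Eocene at 22.1 Myr.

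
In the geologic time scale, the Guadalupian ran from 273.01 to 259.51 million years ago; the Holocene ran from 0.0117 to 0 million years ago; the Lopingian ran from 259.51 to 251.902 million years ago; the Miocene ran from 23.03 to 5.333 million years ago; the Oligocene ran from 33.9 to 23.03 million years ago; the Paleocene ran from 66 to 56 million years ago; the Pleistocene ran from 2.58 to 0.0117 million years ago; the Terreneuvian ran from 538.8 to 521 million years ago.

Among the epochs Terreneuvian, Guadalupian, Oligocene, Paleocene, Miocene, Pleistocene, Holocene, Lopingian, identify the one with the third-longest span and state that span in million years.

Guadalupian, 13.5 million years

Start − end for each: Terreneuvian 538.8 − 521 = 17.8; Guadalupian 273.01 − 259.51 = 13.5; Oligocene 33.9 − 23.03 = 10.87; Paleocene 66 − 56 = 10; Miocene 23.03 − 5.333 = 17.697; Pleistocene 2.58 − 0.0117 = 2.5683; Holocene 0.0117 − 0 = 0.0117; Lopingian 259.51 − 251.902 = 7.608.
Ranking these from longest: Terreneuvian > Miocene > Guadalupian > Oligocene > Paleocene > Lopingian > Pleistocene > Holocene.
Position 3 in that ranking is Guadalupian, which lasted 13.5 Myr.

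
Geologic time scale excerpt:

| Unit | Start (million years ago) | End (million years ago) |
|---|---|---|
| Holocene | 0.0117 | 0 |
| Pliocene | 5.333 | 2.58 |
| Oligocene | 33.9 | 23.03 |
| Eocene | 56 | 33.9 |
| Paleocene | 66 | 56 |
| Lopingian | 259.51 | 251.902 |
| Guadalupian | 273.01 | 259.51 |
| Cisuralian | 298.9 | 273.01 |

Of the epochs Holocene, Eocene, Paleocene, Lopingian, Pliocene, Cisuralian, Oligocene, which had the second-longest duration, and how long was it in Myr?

Eocene, 22.1 million years

Start − end for each: Holocene 0.0117 − 0 = 0.0117; Eocene 56 − 33.9 = 22.1; Paleocene 66 − 56 = 10; Lopingian 259.51 − 251.902 = 7.608; Pliocene 5.333 − 2.58 = 2.753; Cisuralian 298.9 − 273.01 = 25.89; Oligocene 33.9 − 23.03 = 10.87.
Ranking these from longest: Cisuralian > Eocene > Oligocene > Paleocene > Lopingian > Pliocene > Holocene.
Position 2 in that ranking is Eocene, which lasted 22.1 Myr.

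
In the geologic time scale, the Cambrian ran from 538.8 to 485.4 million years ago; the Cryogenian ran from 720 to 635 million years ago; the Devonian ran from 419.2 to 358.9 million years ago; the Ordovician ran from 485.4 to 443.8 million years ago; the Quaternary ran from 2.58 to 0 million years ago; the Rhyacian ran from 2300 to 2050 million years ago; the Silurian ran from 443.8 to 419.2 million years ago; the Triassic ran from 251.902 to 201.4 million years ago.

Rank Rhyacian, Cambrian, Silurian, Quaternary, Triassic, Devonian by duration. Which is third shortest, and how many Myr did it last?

Triassic, 50.502 million years

Durations: Rhyacian 250; Cambrian 53.4; Silurian 24.6; Quaternary 2.58; Triassic 50.502; Devonian 60.3 Myr.
Sorted shortest-first: Quaternary (2.58), Silurian (24.6), Triassic (50.502), Cambrian (53.4), Devonian (60.3), Rhyacian (250).
The third shortest is Triassic at 50.502 Myr.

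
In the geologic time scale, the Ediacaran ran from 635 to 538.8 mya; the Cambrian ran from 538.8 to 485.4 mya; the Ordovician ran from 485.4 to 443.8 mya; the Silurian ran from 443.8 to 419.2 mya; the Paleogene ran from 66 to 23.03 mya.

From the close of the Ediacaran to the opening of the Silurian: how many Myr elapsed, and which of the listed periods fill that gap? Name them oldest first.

95 million years; Cambrian, Ordovician

The Ediacaran closes at 538.8 Ma and the Silurian opens at 443.8 Ma, so the interval is 538.8 − 443.8 = 95 Myr.
A period fits inside if it starts at or after 538.8 Ma and ends at or before 443.8 Ma; oldest first that gives Cambrian, Ordovician.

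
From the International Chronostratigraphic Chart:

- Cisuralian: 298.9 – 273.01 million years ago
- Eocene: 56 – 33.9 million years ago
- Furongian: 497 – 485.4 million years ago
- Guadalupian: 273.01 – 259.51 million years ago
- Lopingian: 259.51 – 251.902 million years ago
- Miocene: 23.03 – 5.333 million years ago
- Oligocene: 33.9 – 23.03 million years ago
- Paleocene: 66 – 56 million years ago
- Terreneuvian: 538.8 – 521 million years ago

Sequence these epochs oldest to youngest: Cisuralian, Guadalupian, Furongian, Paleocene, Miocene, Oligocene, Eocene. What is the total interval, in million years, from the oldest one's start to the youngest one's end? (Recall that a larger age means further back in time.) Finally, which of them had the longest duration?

Furongian, Cisuralian, Guadalupian, Paleocene, Eocene, Oligocene, Miocene; total span 491.667 Myr; longest is Cisuralian

Start ages (Ma): Furongian 497, Cisuralian 298.9, Guadalupian 273.01, Paleocene 66, Eocene 56, Oligocene 33.9, Miocene 23.03.
Ordered oldest to youngest: Furongian, Cisuralian, Guadalupian, Paleocene, Eocene, Oligocene, Miocene.
Span = 497 − 5.333 = 491.667 Myr.
Durations: Guadalupian 13.5, Oligocene 10.87, Furongian 11.6, Eocene 22.1, Cisuralian 25.89, Paleocene 10, Miocene 17.697 → longest is Cisuralian (25.89 Myr).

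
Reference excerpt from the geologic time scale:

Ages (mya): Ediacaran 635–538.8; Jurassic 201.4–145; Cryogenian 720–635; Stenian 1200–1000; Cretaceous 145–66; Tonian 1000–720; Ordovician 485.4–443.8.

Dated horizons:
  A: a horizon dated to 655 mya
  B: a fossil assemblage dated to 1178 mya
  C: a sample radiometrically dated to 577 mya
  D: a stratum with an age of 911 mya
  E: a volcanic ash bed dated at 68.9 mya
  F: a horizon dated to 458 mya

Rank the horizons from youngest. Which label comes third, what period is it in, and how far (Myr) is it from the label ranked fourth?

Sorted youngest-first by Ma: E (68.9), F (458), C (577), A (655), D (911), B (1178).
The third youngest is C at 577 Ma, which lies in 635–538.8 Ma: the Ediacaran.
The fourth youngest is A at 655 Ma; separation = |577 − 655| = 78 Myr.

C, in the Ediacaran; 78 million years to A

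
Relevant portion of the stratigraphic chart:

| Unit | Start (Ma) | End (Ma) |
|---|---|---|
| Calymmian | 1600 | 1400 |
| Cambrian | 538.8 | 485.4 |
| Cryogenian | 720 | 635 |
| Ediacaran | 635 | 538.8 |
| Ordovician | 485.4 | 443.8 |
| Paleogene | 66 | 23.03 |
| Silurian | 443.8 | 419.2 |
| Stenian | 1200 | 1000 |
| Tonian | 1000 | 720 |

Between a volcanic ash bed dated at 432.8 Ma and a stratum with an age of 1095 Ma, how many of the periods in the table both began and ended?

5

The older date is 1095 Ma and the younger is 432.8 Ma.
Periods with start < 1095 and end > 432.8 Ma: Tonian (1000–720), Cryogenian (720–635), Ediacaran (635–538.8), Cambrian (538.8–485.4), Ordovician (485.4–443.8).
That is 5 complete periods.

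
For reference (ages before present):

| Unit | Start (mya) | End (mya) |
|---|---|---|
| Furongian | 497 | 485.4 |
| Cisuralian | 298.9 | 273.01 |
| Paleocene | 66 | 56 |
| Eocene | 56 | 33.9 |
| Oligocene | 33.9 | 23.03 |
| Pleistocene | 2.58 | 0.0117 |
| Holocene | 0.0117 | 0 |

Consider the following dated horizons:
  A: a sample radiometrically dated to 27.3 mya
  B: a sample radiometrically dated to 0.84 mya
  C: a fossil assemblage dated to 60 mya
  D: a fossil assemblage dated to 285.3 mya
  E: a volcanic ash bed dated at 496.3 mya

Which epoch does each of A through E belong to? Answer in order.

A — Oligocene; B — Pleistocene; C — Paleocene; D — Cisuralian; E — Furongian

A: 27.3 Ma lies in 33.9–23.03 Ma, so Oligocene.
B: 0.84 Ma lies in 2.58–0.0117 Ma, so Pleistocene.
C: 60 Ma lies in 66–56 Ma, so Paleocene.
D: 285.3 Ma lies in 298.9–273.01 Ma, so Cisuralian.
E: 496.3 Ma lies in 497–485.4 Ma, so Furongian.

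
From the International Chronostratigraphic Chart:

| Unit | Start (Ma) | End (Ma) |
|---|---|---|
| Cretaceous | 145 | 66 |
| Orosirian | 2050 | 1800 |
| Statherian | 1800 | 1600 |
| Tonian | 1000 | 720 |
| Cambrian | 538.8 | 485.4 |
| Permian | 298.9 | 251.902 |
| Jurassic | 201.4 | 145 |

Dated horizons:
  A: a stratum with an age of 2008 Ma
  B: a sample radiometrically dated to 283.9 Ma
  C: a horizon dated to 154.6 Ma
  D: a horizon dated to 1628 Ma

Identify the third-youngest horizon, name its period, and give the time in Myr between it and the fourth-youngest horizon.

Sorted youngest-first by Ma: C (154.6), B (283.9), D (1628), A (2008).
The third youngest is D at 1628 Ma, which lies in 1800–1600 Ma: the Statherian.
The fourth youngest is A at 2008 Ma; separation = |1628 − 2008| = 380 Myr.

D, in the Statherian; 380 million years to A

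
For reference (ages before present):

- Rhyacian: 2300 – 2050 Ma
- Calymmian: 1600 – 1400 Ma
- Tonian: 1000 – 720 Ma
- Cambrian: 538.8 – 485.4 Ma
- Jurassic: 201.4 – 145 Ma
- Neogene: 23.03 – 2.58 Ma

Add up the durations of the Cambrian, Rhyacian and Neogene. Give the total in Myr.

323.85 million years

Each duration: Cambrian = 53.4; Rhyacian = 250; Neogene = 20.45.
Sum: 53.4 + 250 + 20.45 = 323.85 Myr.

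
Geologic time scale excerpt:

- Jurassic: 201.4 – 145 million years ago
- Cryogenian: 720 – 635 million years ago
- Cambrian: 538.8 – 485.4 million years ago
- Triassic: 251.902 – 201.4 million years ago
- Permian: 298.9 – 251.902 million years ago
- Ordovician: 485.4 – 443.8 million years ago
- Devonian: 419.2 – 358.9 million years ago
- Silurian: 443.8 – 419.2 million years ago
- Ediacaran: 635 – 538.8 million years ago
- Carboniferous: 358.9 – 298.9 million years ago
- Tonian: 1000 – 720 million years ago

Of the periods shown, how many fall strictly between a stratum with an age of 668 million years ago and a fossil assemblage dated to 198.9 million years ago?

The older date is 668 Ma and the younger is 198.9 Ma.
Periods with start < 668 and end > 198.9 Ma: Ediacaran (635–538.8), Cambrian (538.8–485.4), Ordovician (485.4–443.8), Silurian (443.8–419.2), Devonian (419.2–358.9), Carboniferous (358.9–298.9), Permian (298.9–251.902), Triassic (251.902–201.4).
That is 8 complete periods.

8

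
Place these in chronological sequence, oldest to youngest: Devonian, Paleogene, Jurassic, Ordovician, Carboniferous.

Era membership (oldest first within each) — Paleozoic: Ordovician, Devonian, Carboniferous; Mesozoic: Jurassic; Cenozoic: Paleogene. Paleozoic precedes Mesozoic, which precedes Cenozoic. Concatenating the groups in that era order gives oldest to youngest directly.

Ordovician → Devonian → Carboniferous → Jurassic → Paleogene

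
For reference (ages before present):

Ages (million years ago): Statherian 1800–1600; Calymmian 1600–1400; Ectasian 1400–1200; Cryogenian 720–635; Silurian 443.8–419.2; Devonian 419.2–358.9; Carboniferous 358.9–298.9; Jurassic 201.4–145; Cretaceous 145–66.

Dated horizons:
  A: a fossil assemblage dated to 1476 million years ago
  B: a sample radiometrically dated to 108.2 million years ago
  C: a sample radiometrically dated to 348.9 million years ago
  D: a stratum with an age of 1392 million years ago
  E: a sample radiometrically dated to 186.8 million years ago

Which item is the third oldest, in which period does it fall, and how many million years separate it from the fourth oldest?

C, in the Carboniferous; 162.1 million years to E

Larger Ma means older, so oldest first: A 1476 > D 1392 > C 348.9 > E 186.8 > B 108.2.
Counting 3 along gives C (348.9 Ma); the excerpt puts that inside the Carboniferous, 358.9–298.9 Ma.
Next in line is E (186.8 Ma), and 348.9 − 186.8 = 162.1 Myr.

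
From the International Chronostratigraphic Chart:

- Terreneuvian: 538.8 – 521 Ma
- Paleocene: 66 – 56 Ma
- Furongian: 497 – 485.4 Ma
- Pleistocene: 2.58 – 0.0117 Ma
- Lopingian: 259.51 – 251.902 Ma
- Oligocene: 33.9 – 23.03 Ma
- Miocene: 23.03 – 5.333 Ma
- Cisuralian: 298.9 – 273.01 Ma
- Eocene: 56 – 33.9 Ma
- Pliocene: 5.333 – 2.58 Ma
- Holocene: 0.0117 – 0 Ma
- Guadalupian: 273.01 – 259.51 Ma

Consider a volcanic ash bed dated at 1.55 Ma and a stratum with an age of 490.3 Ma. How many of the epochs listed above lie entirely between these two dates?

8

The older date is 490.3 Ma and the younger is 1.55 Ma.
Epochs with start < 490.3 and end > 1.55 Ma: Cisuralian (298.9–273.01), Guadalupian (273.01–259.51), Lopingian (259.51–251.902), Paleocene (66–56), Eocene (56–33.9), Oligocene (33.9–23.03), Miocene (23.03–5.333), Pliocene (5.333–2.58).
That is 8 complete epochs.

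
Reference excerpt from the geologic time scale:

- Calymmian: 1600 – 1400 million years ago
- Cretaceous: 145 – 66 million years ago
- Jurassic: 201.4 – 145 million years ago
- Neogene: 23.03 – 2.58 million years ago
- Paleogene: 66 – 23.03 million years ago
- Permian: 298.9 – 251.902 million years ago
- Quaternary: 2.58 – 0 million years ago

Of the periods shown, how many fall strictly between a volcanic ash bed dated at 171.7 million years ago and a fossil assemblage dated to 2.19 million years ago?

171.7 Ma sits inside the Jurassic (201.4–145) and 2.19 Ma inside the Quaternary (2.58–0); neither of those is wholly between the two dates.
The listed periods lying completely between them are Cretaceous, Paleogene, Neogene — 3 in all.

3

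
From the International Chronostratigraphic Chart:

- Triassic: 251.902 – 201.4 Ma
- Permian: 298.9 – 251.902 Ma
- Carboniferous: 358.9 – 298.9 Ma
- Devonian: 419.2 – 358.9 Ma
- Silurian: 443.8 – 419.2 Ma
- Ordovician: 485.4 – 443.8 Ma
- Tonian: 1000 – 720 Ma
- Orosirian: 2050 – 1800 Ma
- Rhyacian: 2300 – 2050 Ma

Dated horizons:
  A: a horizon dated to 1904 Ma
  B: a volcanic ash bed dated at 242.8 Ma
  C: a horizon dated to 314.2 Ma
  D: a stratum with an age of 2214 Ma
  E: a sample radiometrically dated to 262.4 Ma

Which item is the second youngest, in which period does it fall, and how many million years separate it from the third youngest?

E, in the Permian; 51.8 million years to C

Smaller Ma means younger, so youngest first: B 242.8 < E 262.4 < C 314.2 < A 1904 < D 2214.
Counting 2 along gives E (262.4 Ma); the excerpt puts that inside the Permian, 298.9–251.902 Ma.
Next in line is C (314.2 Ma), and 314.2 − 262.4 = 51.8 Myr.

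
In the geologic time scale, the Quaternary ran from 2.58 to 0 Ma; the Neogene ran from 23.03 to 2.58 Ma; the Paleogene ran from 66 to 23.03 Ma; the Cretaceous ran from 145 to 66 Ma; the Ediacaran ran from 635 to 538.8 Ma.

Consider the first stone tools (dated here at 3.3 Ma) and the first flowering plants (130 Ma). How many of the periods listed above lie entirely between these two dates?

1

The older date is 130 Ma and the younger is 3.3 Ma.
Periods with start < 130 and end > 3.3 Ma: Paleogene (66–23.03).
That is 1 complete period.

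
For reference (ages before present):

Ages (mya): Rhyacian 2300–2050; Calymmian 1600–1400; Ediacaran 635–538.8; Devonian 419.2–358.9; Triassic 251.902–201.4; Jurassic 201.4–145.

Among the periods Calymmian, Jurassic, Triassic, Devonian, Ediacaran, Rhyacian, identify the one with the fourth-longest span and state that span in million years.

Devonian, 60.3 million years

Start − end for each: Calymmian 1600 − 1400 = 200; Jurassic 201.4 − 145 = 56.4; Triassic 251.902 − 201.4 = 50.502; Devonian 419.2 − 358.9 = 60.3; Ediacaran 635 − 538.8 = 96.2; Rhyacian 2300 − 2050 = 250.
Ranking these from longest: Rhyacian > Calymmian > Ediacaran > Devonian > Jurassic > Triassic.
Position 4 in that ranking is Devonian, which lasted 60.3 Myr.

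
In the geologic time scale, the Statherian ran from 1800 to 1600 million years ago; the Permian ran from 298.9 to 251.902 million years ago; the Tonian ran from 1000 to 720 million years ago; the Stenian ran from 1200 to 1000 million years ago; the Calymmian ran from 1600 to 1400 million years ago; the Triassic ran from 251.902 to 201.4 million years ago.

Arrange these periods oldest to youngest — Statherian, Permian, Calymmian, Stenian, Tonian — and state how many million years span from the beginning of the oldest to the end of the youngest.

Start ages (Ma): Statherian 1800, Calymmian 1600, Stenian 1200, Tonian 1000, Permian 298.9.
Ordered oldest to youngest: Statherian, Calymmian, Stenian, Tonian, Permian.
Span = 1800 − 251.902 = 1548.098 Myr.

Statherian → Calymmian → Stenian → Tonian → Permian; total span 1548.098 Myr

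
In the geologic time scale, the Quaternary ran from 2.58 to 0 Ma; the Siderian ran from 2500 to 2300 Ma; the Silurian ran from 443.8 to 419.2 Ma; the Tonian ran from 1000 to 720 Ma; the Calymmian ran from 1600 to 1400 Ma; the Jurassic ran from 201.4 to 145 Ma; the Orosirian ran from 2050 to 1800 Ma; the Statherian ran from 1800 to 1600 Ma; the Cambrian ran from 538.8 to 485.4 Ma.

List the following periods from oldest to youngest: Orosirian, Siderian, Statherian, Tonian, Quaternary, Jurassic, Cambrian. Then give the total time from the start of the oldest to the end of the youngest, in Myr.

Start ages (Ma): Siderian 2500, Orosirian 2050, Statherian 1800, Tonian 1000, Cambrian 538.8, Jurassic 201.4, Quaternary 2.58.
Ordered oldest to youngest: Siderian, Orosirian, Statherian, Tonian, Cambrian, Jurassic, Quaternary.
Span = 2500 − 0 = 2500 Myr.

Siderian, Orosirian, Statherian, Tonian, Cambrian, Jurassic, Quaternary; total span 2500 Myr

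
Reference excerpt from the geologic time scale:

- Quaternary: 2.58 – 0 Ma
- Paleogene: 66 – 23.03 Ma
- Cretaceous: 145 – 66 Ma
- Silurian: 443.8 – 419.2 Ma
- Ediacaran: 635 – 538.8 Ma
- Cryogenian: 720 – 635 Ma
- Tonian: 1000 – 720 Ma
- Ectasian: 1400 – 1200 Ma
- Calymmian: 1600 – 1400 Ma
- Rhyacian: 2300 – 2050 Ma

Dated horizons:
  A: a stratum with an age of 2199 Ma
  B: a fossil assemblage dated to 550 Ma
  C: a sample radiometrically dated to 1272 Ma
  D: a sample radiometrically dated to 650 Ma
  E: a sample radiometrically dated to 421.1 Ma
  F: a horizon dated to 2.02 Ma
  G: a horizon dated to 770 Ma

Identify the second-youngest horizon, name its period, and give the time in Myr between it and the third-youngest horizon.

Smaller Ma means younger, so youngest first: F 2.02 < E 421.1 < B 550 < D 650 < G 770 < C 1272 < A 2199.
Counting 2 along gives E (421.1 Ma); the excerpt puts that inside the Silurian, 443.8–419.2 Ma.
Next in line is B (550 Ma), and 550 − 421.1 = 128.9 Myr.

E, in the Silurian; 128.9 million years to B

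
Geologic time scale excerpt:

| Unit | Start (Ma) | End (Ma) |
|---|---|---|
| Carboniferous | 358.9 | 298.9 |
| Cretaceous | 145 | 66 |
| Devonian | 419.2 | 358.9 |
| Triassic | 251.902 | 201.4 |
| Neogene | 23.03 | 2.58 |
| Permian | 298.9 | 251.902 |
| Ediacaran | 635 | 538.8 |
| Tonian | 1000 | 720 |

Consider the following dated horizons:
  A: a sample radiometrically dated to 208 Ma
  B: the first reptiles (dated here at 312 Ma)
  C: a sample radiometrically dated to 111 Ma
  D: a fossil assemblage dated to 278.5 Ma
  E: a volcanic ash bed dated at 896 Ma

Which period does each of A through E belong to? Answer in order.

A — Triassic; B — Carboniferous; C — Cretaceous; D — Permian; E — Tonian

A: 208 Ma lies in 251.902–201.4 Ma, so Triassic.
B: 312 Ma lies in 358.9–298.9 Ma, so Carboniferous.
C: 111 Ma lies in 145–66 Ma, so Cretaceous.
D: 278.5 Ma lies in 298.9–251.902 Ma, so Permian.
E: 896 Ma lies in 1000–720 Ma, so Tonian.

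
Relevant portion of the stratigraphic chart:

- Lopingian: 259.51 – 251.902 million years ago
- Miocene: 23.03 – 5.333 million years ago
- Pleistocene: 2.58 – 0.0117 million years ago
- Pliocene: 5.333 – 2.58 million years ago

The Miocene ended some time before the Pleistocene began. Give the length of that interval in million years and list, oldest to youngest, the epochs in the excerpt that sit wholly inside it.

2.753 million years; Pliocene

End of Miocene = 5.333 Ma; start of Pleistocene = 2.58 Ma.
Gap = 5.333 − 2.58 = 2.753 Myr.
Epochs wholly inside 5.333–2.58 Ma: Pliocene (5.333–2.58).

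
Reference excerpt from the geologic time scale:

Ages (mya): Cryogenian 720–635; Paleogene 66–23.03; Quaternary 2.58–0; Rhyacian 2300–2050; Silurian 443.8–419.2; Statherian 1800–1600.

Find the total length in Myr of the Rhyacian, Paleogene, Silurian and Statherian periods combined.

517.57 million years

Each duration: Rhyacian = 250; Paleogene = 42.97; Silurian = 24.6; Statherian = 200.
Sum: 250 + 42.97 + 24.6 + 200 = 517.57 Myr.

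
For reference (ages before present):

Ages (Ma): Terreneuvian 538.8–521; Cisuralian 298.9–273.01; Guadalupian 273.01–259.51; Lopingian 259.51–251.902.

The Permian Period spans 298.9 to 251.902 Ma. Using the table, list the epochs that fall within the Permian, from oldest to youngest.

Epochs with both bounds inside 298.9–251.902 Ma: Cisuralian (298.9–273.01), Guadalupian (273.01–259.51), Lopingian (259.51–251.902).

Cisuralian, Guadalupian, Lopingian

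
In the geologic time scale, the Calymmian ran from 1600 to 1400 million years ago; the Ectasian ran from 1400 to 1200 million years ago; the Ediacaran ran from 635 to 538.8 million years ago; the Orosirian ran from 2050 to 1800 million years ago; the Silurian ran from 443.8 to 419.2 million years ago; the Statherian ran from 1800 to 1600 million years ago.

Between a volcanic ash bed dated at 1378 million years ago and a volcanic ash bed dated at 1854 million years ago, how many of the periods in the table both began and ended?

2

1854 Ma sits inside the Orosirian (2050–1800) and 1378 Ma inside the Ectasian (1400–1200); neither of those is wholly between the two dates.
The listed periods lying completely between them are Statherian, Calymmian — 2 in all.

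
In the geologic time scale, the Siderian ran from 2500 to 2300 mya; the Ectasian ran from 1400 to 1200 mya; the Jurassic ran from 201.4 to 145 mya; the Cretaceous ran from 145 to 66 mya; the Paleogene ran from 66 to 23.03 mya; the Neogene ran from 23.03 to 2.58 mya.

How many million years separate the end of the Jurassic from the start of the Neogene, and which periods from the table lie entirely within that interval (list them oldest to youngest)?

The Jurassic closes at 145 Ma and the Neogene opens at 23.03 Ma, so the interval is 145 − 23.03 = 121.97 Myr.
A period fits inside if it starts at or after 145 Ma and ends at or before 23.03 Ma; oldest first that gives Cretaceous, Paleogene.

121.97 million years; Cretaceous, Paleogene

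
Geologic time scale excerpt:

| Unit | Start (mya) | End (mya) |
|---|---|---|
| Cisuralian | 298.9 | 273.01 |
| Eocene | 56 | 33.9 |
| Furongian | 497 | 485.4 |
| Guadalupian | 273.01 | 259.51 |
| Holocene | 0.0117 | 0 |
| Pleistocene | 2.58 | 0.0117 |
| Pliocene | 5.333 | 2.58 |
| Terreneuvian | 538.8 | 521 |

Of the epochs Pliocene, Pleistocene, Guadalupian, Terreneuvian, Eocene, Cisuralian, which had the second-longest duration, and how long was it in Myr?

Start − end for each: Pliocene 5.333 − 2.58 = 2.753; Pleistocene 2.58 − 0.0117 = 2.5683; Guadalupian 273.01 − 259.51 = 13.5; Terreneuvian 538.8 − 521 = 17.8; Eocene 56 − 33.9 = 22.1; Cisuralian 298.9 − 273.01 = 25.89.
Ranking these from longest: Cisuralian > Eocene > Terreneuvian > Guadalupian > Pliocene > Pleistocene.
Position 2 in that ranking is Eocene, which lasted 22.1 Myr.

Eocene, 22.1 million years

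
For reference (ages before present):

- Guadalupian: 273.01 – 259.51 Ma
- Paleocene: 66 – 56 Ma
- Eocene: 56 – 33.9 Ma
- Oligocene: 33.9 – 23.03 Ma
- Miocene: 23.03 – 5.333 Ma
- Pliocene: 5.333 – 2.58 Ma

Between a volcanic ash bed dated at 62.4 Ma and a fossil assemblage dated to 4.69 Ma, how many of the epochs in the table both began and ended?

The older date is 62.4 Ma and the younger is 4.69 Ma.
Epochs with start < 62.4 and end > 4.69 Ma: Eocene (56–33.9), Oligocene (33.9–23.03), Miocene (23.03–5.333).
That is 3 complete epochs.

3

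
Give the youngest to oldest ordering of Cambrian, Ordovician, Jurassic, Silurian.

Group by era (each group listed oldest first) — Paleozoic: Cambrian, Ordovician, Silurian; Mesozoic: Jurassic. The eras run Paleozoic → Mesozoic → Cenozoic. Concatenating the groups in that era order and then reversing gives youngest to oldest.

Jurassic, Silurian, Ordovician, Cambrian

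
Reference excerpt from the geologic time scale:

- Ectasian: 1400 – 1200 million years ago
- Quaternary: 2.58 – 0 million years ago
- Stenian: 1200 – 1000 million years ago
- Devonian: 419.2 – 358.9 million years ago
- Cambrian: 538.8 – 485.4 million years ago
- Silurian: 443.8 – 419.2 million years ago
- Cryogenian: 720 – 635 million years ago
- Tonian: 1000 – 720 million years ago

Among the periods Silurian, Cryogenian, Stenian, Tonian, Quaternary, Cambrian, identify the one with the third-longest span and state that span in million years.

Start − end for each: Silurian 443.8 − 419.2 = 24.6; Cryogenian 720 − 635 = 85; Stenian 1200 − 1000 = 200; Tonian 1000 − 720 = 280; Quaternary 2.58 − 0 = 2.58; Cambrian 538.8 − 485.4 = 53.4.
Ranking these from longest: Tonian > Stenian > Cryogenian > Cambrian > Silurian > Quaternary.
Position 3 in that ranking is Cryogenian, which lasted 85 Myr.

Cryogenian, 85 million years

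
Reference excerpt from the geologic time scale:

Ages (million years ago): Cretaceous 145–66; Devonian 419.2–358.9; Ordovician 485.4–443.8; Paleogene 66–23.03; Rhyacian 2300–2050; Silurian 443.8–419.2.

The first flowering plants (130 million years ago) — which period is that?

130 Ma lies between 145 and 66 Ma, so it falls in the Cretaceous.

Cretaceous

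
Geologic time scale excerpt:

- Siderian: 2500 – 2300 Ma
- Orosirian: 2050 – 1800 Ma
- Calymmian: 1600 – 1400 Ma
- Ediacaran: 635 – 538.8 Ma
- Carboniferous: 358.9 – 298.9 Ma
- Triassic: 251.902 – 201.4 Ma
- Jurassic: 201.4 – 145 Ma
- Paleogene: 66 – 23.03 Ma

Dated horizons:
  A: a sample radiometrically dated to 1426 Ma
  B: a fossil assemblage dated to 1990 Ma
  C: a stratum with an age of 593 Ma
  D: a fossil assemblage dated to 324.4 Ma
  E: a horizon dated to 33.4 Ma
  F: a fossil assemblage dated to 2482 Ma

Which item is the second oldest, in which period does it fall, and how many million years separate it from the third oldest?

Sorted oldest-first by Ma: F (2482), B (1990), A (1426), C (593), D (324.4), E (33.4).
The second oldest is B at 1990 Ma, which lies in 2050–1800 Ma: the Orosirian.
The third oldest is A at 1426 Ma; separation = |1990 − 1426| = 564 Myr.

B, in the Orosirian; 564 million years to A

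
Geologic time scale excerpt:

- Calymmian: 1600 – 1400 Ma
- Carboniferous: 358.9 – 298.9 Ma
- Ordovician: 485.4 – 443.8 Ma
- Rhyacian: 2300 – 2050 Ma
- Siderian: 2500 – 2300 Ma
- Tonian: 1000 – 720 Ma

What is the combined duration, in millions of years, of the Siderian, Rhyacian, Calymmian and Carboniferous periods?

710 million years

Each duration: Siderian = 200; Rhyacian = 250; Calymmian = 200; Carboniferous = 60.
Sum: 200 + 250 + 200 + 60 = 710 Myr.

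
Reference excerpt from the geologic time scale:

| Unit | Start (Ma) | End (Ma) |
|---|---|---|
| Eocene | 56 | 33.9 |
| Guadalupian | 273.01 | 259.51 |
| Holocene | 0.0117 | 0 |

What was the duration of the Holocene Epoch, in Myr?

0.0117 million years

0.0117 − 0 = 0.0117 million years.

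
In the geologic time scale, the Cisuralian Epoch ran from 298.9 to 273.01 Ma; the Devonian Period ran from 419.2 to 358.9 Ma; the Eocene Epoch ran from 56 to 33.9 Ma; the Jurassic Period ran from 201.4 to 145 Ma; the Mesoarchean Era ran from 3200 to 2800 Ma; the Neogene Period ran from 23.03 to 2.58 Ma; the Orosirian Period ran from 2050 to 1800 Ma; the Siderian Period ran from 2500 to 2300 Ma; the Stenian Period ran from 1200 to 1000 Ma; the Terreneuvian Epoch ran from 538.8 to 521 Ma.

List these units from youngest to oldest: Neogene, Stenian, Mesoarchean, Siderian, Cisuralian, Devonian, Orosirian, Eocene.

Neogene, Eocene, Cisuralian, Devonian, Stenian, Orosirian, Siderian, Mesoarchean

Read off each span (Ma): Neogene 23.03–2.58; Stenian 1200–1000; Mesoarchean 3200–2800; Siderian 2500–2300; Cisuralian 298.9–273.01; Devonian 419.2–358.9; Orosirian 2050–1800; Eocene 56–33.9.
Larger Ma is older, so oldest→youngest is Mesoarchean, Siderian, Orosirian, Stenian, Devonian, Cisuralian, Eocene, Neogene; reverse it for youngest→oldest.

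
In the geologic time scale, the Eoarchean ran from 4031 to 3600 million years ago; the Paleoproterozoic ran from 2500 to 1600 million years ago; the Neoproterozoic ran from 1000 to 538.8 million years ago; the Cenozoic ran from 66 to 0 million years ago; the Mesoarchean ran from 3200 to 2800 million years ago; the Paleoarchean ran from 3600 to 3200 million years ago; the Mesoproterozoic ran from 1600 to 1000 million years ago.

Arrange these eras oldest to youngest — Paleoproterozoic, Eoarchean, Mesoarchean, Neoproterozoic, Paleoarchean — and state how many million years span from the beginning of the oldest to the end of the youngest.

Start ages (Ma): Eoarchean 4031, Paleoarchean 3600, Mesoarchean 3200, Paleoproterozoic 2500, Neoproterozoic 1000.
Ordered oldest to youngest: Eoarchean, Paleoarchean, Mesoarchean, Paleoproterozoic, Neoproterozoic.
Span = 4031 − 538.8 = 3492.2 Myr.

Eoarchean, Paleoarchean, Mesoarchean, Paleoproterozoic, Neoproterozoic; total span 3492.2 Myr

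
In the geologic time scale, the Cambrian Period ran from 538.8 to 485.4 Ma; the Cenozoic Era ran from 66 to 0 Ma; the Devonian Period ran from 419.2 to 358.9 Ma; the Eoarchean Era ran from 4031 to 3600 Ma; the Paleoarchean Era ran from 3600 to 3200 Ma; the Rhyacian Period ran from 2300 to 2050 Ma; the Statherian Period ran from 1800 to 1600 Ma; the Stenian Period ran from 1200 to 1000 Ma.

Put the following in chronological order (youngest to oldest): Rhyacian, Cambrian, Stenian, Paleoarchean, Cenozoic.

The oldest of these is Paleoarchean (starts 3600 Ma) and the youngest is Cenozoic (ends 0 Ma).
In between, by decreasing start age: Rhyacian (2300), Stenian (1200), Cambrian (538.8).
Listing youngest first means reversing that sequence.

Cenozoic → Cambrian → Stenian → Rhyacian → Paleoarchean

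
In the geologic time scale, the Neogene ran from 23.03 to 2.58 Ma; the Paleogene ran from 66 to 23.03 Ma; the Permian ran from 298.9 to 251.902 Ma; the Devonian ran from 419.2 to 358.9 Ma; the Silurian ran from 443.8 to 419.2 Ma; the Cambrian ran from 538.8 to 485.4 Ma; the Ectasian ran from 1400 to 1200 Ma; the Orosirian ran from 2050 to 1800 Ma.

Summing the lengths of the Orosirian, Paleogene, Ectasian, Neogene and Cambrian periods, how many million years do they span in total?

566.82 million years

Duration is start − end for each: (2050 − 1800) + (66 − 23.03) + (1400 − 1200) + (23.03 − 2.58) + (538.8 − 485.4).
That is 250 + 42.97 + 200 + 20.45 + 53.4, which totals 566.82 million years.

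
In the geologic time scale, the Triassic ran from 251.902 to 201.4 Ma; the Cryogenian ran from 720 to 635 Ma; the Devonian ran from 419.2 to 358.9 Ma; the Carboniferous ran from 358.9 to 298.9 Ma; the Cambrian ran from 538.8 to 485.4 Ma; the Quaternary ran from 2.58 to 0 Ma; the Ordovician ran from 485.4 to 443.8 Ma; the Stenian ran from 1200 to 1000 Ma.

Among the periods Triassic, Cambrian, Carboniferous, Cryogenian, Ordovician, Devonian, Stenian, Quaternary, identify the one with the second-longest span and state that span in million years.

Cryogenian, 85 million years

Durations: Triassic 50.502; Cambrian 53.4; Carboniferous 60; Cryogenian 85; Ordovician 41.6; Devonian 60.3; Stenian 200; Quaternary 2.58 Myr.
Sorted longest-first: Stenian (200), Cryogenian (85), Devonian (60.3), Carboniferous (60), Cambrian (53.4), Triassic (50.502), Ordovician (41.6), Quaternary (2.58).
The second longest is Cryogenian at 85 Myr.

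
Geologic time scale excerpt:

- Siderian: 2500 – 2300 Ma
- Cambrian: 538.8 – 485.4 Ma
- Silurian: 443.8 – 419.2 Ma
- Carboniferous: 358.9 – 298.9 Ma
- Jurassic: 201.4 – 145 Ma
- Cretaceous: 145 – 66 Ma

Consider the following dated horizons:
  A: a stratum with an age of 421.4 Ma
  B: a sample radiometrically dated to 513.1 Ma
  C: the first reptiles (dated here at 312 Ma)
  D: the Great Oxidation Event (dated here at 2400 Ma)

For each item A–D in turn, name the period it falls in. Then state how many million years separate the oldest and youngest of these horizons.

Match each age against the start–end ranges in the excerpt: A = 421.4 Ma → Silurian (443.8–419.2); B = 513.1 Ma → Cambrian (538.8–485.4); C = 312 Ma → Carboniferous (358.9–298.9); D = 2400 Ma → Siderian (2500–2300).
The largest age is 2400 Ma and the smallest is 312 Ma; their difference is 2088 Myr.

A — Silurian; B — Cambrian; C — Carboniferous; D — Siderian; span 2088 million years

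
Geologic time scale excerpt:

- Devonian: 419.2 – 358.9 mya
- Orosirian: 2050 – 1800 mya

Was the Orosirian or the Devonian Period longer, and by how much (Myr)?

Orosirian, by 189.7 million years

Orosirian: 2050 − 1800 = 250 Myr.
Devonian: 419.2 − 358.9 = 60.3 Myr.
Difference: 250 − 60.3 = 189.7 Myr, so the Orosirian was longer.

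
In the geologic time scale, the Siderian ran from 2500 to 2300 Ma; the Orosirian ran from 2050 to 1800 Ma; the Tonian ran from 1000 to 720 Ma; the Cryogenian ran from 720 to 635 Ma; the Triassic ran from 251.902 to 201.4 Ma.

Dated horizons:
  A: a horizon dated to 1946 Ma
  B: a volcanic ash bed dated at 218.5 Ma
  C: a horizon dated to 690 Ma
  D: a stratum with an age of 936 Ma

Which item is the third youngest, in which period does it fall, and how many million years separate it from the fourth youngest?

Smaller Ma means younger, so youngest first: B 218.5 < C 690 < D 936 < A 1946.
Counting 3 along gives D (936 Ma); the excerpt puts that inside the Tonian, 1000–720 Ma.
Next in line is A (1946 Ma), and 1946 − 936 = 1010 Myr.

D, in the Tonian; 1010 million years to A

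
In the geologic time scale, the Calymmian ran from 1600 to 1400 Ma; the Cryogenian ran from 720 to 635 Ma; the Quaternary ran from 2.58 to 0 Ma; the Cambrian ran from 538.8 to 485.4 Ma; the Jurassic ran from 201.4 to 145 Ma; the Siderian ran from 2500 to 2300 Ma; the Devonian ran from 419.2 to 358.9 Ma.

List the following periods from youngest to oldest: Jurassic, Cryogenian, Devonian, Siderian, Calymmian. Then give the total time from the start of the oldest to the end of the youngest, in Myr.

From the excerpt: Jurassic 201.4–145; Cryogenian 720–635; Devonian 419.2–358.9; Siderian 2500–2300; Calymmian 1600–1400 (Ma).
Larger Ma is earlier, so the oldest is Siderian and the youngest is Jurassic; youngest to oldest: Jurassic, Devonian, Cryogenian, Calymmian, Siderian.
Oldest start 2500 minus youngest end 145 gives 2355 Myr overall.

Jurassic → Devonian → Cryogenian → Calymmian → Siderian; total span 2355 Myr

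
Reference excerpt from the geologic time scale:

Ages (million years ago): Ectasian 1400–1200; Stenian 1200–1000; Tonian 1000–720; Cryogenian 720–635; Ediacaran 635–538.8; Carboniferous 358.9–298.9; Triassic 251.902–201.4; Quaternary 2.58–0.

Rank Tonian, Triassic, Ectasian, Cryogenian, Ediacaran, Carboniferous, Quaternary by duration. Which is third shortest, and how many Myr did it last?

Start − end for each: Tonian 1000 − 720 = 280; Triassic 251.902 − 201.4 = 50.502; Ectasian 1400 − 1200 = 200; Cryogenian 720 − 635 = 85; Ediacaran 635 − 538.8 = 96.2; Carboniferous 358.9 − 298.9 = 60; Quaternary 2.58 − 0 = 2.58.
Ranking these from shortest: Quaternary < Triassic < Carboniferous < Cryogenian < Ediacaran < Ectasian < Tonian.
Position 3 in that ranking is Carboniferous, which lasted 60 Myr.

Carboniferous, 60 million years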